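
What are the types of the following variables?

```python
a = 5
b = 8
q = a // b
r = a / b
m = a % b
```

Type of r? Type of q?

int / int returns float; int // int returns int

float, int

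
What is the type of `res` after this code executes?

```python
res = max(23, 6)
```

max() of ints returns int

int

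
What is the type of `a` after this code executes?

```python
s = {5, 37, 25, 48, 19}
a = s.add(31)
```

set.add() returns None (mutates in place)

NoneType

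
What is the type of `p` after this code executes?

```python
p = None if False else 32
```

Ternary: condition is False, else branch (32) taken → int

int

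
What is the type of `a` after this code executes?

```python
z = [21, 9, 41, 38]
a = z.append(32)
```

list.append() returns None (mutates in place)

NoneType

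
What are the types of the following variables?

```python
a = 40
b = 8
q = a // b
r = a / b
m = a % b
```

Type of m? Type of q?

int % int returns int; int // int returns int

int, int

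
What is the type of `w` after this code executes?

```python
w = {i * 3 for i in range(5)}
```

A set comprehension {expr for x in iterable} produces a set

set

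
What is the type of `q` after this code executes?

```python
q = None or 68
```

'or' with None returns the other value (68, int)

int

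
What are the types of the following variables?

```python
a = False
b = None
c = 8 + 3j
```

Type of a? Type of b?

a is bool; b is NoneType

bool, NoneType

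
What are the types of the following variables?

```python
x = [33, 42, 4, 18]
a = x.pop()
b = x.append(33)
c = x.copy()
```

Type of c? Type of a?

list.copy() returns list; list.pop() returns the element (int)

list, int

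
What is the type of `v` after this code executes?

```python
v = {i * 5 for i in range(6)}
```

A set comprehension {expr for x in iterable} produces a set

set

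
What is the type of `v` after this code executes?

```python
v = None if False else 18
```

Ternary: condition is False, else branch (18) taken → int

int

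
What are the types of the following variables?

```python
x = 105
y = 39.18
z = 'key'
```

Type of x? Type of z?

x is int; z is str

int, str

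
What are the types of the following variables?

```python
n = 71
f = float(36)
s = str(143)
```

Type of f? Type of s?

f is float; s is str

float, str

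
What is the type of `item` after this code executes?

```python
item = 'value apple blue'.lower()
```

str.lower() returns str

str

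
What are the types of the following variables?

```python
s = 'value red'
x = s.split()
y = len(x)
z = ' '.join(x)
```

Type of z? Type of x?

str.join() returns str; str.split() returns list

str, list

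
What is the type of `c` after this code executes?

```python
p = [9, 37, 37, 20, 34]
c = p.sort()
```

list.sort() returns None (sorts in place)

NoneType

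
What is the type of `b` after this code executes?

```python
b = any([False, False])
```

any() returns bool

bool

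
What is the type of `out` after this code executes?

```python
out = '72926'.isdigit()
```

str.isdigit() returns bool

bool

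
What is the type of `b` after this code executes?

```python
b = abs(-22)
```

abs() of int returns int

int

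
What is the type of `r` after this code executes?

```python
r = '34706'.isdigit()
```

str.isdigit() returns bool

bool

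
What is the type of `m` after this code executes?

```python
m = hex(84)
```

hex() returns str representation

str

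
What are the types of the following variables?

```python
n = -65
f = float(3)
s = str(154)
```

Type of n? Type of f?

n is int; f is float

int, float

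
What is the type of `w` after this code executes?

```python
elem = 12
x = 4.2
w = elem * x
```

int * float returns float (12 * 4.2 = 50.4)

float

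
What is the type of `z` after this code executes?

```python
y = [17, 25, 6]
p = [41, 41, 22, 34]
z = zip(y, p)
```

zip() returns a zip iterator object

zip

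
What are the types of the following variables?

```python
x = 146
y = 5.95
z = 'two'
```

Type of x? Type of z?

x is int; z is str

int, str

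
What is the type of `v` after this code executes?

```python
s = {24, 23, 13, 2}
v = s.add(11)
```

set.add() returns None (mutates in place)

NoneType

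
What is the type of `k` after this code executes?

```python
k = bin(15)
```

bin() returns str representation

str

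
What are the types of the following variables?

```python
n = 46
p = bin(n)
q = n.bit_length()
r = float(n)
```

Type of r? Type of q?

float() returns float; int.bit_length() returns int

float, int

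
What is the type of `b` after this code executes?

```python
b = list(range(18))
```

list(range(...)) returns list

list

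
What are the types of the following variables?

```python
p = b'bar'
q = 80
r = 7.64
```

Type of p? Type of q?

p is bytes; q is int

bytes, int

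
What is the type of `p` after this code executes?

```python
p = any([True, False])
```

any() returns bool

bool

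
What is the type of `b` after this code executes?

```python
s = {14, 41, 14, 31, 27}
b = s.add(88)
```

set.add() returns None (mutates in place)

NoneType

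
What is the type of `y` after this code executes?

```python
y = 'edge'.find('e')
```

str.find() returns int (index, or -1)

int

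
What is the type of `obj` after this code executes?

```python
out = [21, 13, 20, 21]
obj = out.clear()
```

list.clear() returns None

NoneType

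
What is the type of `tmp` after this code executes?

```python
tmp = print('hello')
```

print() returns None

NoneType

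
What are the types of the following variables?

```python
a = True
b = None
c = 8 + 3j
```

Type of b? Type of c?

b is NoneType; c is complex

NoneType, complex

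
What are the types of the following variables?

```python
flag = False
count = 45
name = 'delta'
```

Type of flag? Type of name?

flag is bool; name is str

bool, str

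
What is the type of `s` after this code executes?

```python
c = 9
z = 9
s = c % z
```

int % int returns int (9 % 9 = 0)

int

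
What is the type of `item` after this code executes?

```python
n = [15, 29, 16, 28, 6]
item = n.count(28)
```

list.count() returns int

int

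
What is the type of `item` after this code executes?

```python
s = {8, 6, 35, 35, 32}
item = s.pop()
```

Popping from a set of ints returns int

int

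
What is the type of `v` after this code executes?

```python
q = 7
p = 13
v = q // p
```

int // int returns int (7 // 13 = 0)

int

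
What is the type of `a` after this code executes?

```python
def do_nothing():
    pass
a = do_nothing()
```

A function with no return statement returns None

NoneType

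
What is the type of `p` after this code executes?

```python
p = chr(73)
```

chr() returns str (single character)

str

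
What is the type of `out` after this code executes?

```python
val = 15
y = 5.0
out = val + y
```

int + float returns float (15 + 5.0 = 20.0)

float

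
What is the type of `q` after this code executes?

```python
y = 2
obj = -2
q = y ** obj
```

int ** negative int returns float

float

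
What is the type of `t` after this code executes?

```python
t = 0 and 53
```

'and' returns the first falsy value (0, which is int)

int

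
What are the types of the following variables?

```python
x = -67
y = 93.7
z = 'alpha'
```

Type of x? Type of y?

x is int; y is float

int, float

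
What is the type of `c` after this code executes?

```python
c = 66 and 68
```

'and' returns the last value when all truthy (68, which is int)

int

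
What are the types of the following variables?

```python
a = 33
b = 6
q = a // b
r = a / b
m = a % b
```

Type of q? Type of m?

int // int returns int; int % int returns int

int, int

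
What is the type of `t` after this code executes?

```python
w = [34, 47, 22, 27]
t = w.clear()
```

list.clear() returns None

NoneType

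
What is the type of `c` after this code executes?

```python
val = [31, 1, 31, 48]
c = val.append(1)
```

list.append() returns None (mutates in place)

NoneType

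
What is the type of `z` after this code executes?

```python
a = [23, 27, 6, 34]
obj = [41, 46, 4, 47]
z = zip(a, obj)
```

zip() returns a zip iterator object

zip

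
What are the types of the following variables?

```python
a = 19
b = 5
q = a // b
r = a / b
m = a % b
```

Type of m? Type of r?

int % int returns int; int / int returns float

int, float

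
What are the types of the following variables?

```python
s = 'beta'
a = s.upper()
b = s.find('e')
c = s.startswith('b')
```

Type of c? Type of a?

str.startswith() returns bool; str.upper() returns str

bool, str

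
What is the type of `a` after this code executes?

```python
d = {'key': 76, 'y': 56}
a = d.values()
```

.values() returns a dict_values view object

dict_values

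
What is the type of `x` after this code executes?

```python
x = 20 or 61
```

'or' returns the first truthy value (20, which is int)

int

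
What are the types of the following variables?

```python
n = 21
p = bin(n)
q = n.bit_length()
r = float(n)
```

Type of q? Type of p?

int.bit_length() returns int; bin() returns str

int, str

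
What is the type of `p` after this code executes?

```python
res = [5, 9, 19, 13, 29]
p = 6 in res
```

'in' operator returns bool

bool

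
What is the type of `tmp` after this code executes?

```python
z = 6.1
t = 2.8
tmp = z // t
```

float // float returns float (floor division preserves float type)

float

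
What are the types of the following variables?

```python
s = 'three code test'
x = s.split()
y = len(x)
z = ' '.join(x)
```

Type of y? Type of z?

len() returns int; str.join() returns str

int, str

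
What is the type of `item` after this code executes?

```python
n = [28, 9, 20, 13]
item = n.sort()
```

list.sort() returns None (sorts in place)

NoneType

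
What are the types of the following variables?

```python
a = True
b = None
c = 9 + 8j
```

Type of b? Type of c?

b is NoneType; c is complex

NoneType, complex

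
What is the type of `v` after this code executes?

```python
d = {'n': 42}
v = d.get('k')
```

dict.get() returns None when key 'k' is not found and no default given

NoneType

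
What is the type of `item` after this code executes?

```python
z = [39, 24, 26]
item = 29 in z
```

'in' operator returns bool

bool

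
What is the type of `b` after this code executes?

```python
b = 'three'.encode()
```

str.encode() returns bytes

bytes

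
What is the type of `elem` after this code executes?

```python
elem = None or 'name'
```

'or' with None returns the other value ('name', str)

str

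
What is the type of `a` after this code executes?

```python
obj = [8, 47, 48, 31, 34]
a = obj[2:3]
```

Slicing a list always returns a list

list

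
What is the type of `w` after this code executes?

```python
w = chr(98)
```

chr() returns str (single character)

str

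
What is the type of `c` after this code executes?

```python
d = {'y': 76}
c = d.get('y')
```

dict.get() returns the value (int) when key is found

int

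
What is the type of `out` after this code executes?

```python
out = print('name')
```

print() returns None

NoneType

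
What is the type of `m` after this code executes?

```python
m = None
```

None has type NoneType

NoneType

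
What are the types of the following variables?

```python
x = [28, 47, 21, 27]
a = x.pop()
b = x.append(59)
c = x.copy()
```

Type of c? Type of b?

list.copy() returns list; list.append() returns None

list, NoneType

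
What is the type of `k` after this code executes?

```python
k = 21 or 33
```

'or' returns the first truthy value (21, which is int)

int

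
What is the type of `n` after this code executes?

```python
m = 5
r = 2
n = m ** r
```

int ** positive int returns int (5 ** 2 = 25)

int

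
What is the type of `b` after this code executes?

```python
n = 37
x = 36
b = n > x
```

Comparison operators return bool

bool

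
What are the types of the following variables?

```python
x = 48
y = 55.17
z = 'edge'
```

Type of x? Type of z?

x is int; z is str

int, str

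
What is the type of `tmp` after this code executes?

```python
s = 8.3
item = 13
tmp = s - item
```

float - int returns float (8.3 - 13 = -4.7)

float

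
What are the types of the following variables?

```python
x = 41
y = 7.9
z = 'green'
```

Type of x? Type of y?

x is int; y is float

int, float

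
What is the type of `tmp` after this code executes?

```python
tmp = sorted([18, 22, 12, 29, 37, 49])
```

sorted() always returns list

list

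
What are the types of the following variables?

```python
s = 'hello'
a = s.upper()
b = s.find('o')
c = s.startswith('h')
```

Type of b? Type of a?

str.find() returns int; str.upper() returns str

int, str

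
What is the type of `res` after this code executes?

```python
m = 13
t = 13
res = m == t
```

Equality comparison returns bool

bool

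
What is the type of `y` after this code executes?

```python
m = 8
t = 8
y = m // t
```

int // int returns int (8 // 8 = 1)

int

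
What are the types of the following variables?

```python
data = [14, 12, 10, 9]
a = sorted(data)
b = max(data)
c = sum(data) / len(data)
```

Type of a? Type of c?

sorted() returns list; int / int returns float

list, float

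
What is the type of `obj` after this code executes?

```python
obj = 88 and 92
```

'and' returns the last value when all truthy (92, which is int)

int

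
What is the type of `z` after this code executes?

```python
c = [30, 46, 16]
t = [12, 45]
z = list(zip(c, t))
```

list(zip(...)) returns a list of tuples

list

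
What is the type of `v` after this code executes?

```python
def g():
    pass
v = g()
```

A function with no return statement returns None

NoneType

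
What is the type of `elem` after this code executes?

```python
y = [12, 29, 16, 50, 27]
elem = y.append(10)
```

list.append() returns None (mutates in place)

NoneType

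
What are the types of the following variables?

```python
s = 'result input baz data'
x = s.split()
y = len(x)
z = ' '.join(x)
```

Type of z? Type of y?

str.join() returns str; len() returns int

str, int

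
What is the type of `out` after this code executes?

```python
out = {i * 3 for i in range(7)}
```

A set comprehension {expr for x in iterable} produces a set

set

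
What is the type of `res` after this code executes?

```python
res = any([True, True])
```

any() returns bool

bool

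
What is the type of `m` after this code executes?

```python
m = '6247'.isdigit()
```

str.isdigit() returns bool

bool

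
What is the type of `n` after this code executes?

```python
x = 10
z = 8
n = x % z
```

int % int returns int (10 % 8 = 2)

int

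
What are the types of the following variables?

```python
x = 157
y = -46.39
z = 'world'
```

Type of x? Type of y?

x is int; y is float

int, float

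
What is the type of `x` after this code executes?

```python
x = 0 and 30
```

'and' returns the first falsy value (0, which is int)

int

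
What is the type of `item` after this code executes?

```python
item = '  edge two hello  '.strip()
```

str.strip() returns str

str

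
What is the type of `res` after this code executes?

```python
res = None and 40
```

'and' returns first falsy value (None)

NoneType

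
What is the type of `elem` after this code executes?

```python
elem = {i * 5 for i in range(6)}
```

A set comprehension {expr for x in iterable} produces a set

set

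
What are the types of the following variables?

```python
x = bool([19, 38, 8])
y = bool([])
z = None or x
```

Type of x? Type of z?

bool() returns bool; None or <bool> returns the bool

bool, bool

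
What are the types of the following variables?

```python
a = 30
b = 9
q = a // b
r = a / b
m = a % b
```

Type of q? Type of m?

int // int returns int; int % int returns int

int, int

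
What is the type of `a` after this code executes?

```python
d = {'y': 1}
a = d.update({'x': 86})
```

dict.update() returns None

NoneType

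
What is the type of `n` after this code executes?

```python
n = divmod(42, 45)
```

divmod() returns a tuple (quotient, remainder)

tuple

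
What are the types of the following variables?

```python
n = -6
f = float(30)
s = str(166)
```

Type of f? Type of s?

f is float; s is str

float, str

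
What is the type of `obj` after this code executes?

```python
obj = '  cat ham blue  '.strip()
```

str.strip() returns str

str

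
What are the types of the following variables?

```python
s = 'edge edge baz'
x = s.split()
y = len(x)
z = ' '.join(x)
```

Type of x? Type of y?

str.split() returns list; len() returns int

list, int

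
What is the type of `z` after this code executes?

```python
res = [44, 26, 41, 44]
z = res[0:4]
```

Slicing a list always returns a list

list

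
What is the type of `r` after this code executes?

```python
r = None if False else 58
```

Ternary: condition is False, else branch (58) taken → int

int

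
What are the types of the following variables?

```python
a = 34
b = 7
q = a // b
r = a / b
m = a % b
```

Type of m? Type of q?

int % int returns int; int // int returns int

int, int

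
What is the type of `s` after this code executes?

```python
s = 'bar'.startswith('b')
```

str.startswith() returns bool

bool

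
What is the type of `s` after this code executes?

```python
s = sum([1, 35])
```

sum() of ints returns int

int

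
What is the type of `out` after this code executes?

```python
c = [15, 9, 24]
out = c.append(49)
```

list.append() returns None (mutates in place)

NoneType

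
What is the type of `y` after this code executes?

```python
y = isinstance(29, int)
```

isinstance() returns bool

bool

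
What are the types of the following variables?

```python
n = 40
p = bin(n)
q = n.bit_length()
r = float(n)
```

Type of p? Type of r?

bin() returns str; float() returns float

str, float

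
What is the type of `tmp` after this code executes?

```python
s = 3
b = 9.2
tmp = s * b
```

int * float returns float (3 * 9.2 = 27.6)

float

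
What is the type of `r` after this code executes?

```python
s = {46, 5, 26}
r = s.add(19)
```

set.add() returns None (mutates in place)

NoneType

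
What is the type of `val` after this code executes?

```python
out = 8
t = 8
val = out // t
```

int // int returns int (8 // 8 = 1)

int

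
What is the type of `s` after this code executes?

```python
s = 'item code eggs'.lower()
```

str.lower() returns str

str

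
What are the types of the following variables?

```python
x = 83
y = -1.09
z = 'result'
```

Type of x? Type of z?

x is int; z is str

int, str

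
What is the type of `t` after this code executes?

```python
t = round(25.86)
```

round() with no ndigits arg returns int

int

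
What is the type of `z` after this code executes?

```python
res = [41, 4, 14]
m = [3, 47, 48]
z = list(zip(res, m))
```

list(zip(...)) returns a list of tuples

list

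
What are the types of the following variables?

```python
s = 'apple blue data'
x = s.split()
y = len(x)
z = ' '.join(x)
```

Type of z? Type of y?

str.join() returns str; len() returns int

str, int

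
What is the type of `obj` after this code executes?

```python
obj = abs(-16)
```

abs() of int returns int

int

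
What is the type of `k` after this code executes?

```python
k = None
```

None has type NoneType

NoneType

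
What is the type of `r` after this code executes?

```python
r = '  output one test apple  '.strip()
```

str.strip() returns str

str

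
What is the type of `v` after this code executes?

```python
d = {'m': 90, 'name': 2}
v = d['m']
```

Accessing dict[str, int] with key 'm' returns int value 90

int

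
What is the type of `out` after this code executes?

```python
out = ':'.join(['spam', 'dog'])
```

str.join() returns str

str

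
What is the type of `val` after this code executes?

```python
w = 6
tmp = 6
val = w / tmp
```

int / int always returns float in Python 3 (6 / 6 = 1)

float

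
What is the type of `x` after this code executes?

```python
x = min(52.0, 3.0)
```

min() of floats returns float

float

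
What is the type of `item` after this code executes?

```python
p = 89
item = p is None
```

'is' comparison returns bool

bool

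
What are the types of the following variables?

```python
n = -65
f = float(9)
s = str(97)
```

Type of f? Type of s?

f is float; s is str

float, str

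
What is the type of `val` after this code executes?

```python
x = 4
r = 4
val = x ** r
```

int ** positive int returns int (4 ** 4 = 256)

int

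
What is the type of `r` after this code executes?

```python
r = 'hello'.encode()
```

str.encode() returns bytes

bytes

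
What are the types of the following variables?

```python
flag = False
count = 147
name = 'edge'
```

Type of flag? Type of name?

flag is bool; name is str

bool, str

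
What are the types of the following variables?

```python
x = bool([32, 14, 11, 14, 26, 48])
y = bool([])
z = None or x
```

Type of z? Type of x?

None or <bool> returns the bool; bool() returns bool

bool, bool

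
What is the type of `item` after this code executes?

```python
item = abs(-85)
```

abs() of int returns int

int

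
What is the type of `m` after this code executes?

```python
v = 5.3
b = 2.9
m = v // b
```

float // float returns float (floor division preserves float type)

float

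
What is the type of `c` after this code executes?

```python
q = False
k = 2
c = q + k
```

bool + int returns int (False is 0, so 0 + 2 = 2)

int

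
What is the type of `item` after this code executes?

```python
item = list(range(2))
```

list(range(...)) returns list

list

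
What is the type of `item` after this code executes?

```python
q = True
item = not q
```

'not' always returns bool

bool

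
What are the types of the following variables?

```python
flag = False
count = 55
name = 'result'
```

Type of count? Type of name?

count is int; name is str

int, str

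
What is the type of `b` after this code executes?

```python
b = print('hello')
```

print() returns None

NoneType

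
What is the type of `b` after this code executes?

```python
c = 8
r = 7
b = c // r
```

int // int returns int (8 // 7 = 1)

int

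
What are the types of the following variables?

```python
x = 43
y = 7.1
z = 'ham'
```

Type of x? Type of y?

x is int; y is float

int, float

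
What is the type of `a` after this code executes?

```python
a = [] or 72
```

'or' returns first truthy value (72, which is int)

int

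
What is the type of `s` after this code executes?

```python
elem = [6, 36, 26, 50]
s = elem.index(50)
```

list.index() returns int

int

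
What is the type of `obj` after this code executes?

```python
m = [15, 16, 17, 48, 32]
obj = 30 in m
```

'in' operator returns bool

bool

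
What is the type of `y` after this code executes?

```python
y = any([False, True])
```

any() returns bool

bool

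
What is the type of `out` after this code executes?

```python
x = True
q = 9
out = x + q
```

bool + int returns int (True is 1, so 1 + 9 = 10)

int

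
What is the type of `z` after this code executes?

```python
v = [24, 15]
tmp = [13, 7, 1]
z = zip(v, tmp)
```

zip() returns a zip iterator object

zip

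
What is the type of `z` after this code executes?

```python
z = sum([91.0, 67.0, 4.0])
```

sum() of floats returns float

float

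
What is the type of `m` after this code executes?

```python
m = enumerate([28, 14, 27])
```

enumerate() returns an enumerate iterator object

enumerate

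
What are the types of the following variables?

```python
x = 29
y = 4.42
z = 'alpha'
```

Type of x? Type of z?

x is int; z is str

int, str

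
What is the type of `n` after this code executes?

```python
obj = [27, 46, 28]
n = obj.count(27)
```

list.count() returns int

int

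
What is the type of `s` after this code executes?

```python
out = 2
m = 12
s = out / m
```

int / int always returns float in Python 3 (2 / 12 = 0.166667)

float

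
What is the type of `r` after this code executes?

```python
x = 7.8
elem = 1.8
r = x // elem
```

float // float returns float (floor division preserves float type)

float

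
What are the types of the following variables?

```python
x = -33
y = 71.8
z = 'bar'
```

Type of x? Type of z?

x is int; z is str

int, str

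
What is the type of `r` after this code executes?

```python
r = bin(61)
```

bin() returns str representation

str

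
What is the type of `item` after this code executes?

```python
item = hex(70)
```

hex() returns str representation

str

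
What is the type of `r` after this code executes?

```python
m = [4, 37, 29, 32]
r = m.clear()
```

list.clear() returns None

NoneType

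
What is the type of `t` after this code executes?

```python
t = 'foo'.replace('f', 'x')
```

str.replace() returns str

str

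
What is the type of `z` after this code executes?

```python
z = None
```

None has type NoneType

NoneType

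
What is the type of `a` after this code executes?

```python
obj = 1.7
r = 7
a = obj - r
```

float - int returns float (1.7 - 7 = -5.3)

float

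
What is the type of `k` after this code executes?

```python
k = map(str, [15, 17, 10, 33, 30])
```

map() returns a map iterator object

map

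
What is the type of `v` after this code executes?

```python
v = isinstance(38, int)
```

isinstance() returns bool

bool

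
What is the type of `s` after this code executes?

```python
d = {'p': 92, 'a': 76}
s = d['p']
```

Accessing dict[str, int] with key 'p' returns int value 92

int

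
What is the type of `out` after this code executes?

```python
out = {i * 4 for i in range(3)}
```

A set comprehension {expr for x in iterable} produces a set

set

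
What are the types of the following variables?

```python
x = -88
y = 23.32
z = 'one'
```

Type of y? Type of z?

y is float; z is str

float, str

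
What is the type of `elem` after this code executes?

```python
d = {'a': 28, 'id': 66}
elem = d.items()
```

dict.items() returns a dict_items view

dict_items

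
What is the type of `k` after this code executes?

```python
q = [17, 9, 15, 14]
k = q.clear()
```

list.clear() returns None

NoneType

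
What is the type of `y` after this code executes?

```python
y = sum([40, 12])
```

sum() of ints returns int

int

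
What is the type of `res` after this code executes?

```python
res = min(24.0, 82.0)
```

min() of floats returns float

float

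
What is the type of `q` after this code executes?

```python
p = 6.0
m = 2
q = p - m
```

float - int returns float (6.0 - 2 = 4.0)

float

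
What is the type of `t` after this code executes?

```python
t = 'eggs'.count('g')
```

str.count() returns int

int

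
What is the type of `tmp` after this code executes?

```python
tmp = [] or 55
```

'or' returns first truthy value (55, which is int)

int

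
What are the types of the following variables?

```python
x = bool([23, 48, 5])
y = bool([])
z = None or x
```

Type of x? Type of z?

bool() returns bool; None or <bool> returns the bool

bool, bool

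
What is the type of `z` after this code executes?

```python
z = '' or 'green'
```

'or' returns first truthy value ('green', which is str)

str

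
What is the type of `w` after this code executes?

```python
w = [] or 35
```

'or' returns first truthy value (35, which is int)

int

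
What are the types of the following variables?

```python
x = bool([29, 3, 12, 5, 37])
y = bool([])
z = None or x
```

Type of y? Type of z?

bool() returns bool; None or <bool> returns the bool

bool, bool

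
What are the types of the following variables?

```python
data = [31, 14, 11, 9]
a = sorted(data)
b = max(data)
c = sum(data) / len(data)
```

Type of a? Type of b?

sorted() returns list; max of ints returns int

list, int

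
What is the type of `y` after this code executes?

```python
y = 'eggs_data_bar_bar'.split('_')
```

str.split() returns list

list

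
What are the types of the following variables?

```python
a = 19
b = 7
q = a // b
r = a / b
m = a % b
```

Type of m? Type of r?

int % int returns int; int / int returns float

int, float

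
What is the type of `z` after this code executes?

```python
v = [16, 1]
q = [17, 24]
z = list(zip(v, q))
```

list(zip(...)) returns a list of tuples

list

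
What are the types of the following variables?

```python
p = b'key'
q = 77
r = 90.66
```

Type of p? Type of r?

p is bytes; r is float

bytes, float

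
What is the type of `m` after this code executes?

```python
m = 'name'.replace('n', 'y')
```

str.replace() returns str

str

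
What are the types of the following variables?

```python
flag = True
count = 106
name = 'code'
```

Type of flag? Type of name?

flag is bool; name is str

bool, str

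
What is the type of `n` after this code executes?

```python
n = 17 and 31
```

'and' returns the last value when all truthy (31, which is int)

int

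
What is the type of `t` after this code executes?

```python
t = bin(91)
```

bin() returns str representation

str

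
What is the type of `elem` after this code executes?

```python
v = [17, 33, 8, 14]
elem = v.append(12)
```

list.append() returns None (mutates in place)

NoneType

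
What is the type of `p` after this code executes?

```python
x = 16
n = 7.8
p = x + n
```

int + float returns float (16 + 7.8 = 23.8)

float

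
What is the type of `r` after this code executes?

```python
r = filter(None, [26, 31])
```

filter() returns a filter iterator object

filter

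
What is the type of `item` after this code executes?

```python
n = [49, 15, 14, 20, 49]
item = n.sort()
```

list.sort() returns None (sorts in place)

NoneType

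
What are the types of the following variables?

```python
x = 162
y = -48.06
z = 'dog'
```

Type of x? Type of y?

x is int; y is float

int, float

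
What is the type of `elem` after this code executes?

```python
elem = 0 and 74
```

'and' returns the first falsy value (0, which is int)

int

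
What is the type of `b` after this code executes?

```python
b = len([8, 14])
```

len() always returns int

int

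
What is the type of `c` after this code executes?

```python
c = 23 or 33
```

'or' returns the first truthy value (23, which is int)

int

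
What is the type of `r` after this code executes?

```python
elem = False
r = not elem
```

'not' always returns bool

bool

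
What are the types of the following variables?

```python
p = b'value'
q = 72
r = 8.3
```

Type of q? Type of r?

q is int; r is float

int, float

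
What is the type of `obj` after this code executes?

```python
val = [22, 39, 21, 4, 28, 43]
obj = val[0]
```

Indexing a list of ints returns int (val[0] = 22)

int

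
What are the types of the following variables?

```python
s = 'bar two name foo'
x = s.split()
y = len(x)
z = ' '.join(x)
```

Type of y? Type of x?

len() returns int; str.split() returns list

int, list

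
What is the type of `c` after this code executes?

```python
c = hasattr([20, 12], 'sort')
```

hasattr() returns bool

bool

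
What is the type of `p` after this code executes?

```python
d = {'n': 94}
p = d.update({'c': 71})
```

dict.update() returns None

NoneType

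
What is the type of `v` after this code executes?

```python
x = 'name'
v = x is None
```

'is' comparison returns bool

bool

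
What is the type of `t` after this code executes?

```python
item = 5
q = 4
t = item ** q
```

int ** positive int returns int (5 ** 4 = 625)

int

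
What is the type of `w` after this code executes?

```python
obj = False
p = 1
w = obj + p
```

bool + int returns int (False is 0, so 0 + 1 = 1)

int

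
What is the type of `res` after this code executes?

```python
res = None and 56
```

'and' returns first falsy value (None)

NoneType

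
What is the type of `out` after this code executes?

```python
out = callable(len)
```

callable() returns bool

bool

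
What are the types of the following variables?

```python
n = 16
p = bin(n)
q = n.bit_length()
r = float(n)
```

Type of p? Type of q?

bin() returns str; int.bit_length() returns int

str, int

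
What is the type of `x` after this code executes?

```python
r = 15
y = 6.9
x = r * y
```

int * float returns float (15 * 6.9 = 103.5)

float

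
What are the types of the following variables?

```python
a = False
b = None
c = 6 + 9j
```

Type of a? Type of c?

a is bool; c is complex

bool, complex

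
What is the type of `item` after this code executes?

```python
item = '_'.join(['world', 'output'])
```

str.join() returns str

str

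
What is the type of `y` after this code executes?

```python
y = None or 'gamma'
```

'or' with None returns the other value ('gamma', str)

str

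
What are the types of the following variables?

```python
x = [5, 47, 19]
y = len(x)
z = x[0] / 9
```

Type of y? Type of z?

len() returns int; int / int returns float

int, float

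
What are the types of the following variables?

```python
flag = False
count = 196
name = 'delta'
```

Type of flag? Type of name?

flag is bool; name is str

bool, str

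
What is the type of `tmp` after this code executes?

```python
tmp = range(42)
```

range() returns a range object

range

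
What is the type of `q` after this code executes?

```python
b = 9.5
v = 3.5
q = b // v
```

float // float returns float (floor division preserves float type)

float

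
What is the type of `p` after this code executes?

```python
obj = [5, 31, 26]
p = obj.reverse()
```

list.reverse() returns None

NoneType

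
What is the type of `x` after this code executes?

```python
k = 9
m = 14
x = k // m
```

int // int returns int (9 // 14 = 0)

int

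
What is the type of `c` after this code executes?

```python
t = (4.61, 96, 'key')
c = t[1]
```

Index 1 of tuple is 96 which is int

int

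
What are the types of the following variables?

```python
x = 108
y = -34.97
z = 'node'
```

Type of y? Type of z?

y is float; z is str

float, str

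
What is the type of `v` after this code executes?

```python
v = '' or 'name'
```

'or' returns first truthy value ('name', which is str)

str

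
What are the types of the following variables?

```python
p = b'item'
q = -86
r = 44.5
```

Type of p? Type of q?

p is bytes; q is int

bytes, int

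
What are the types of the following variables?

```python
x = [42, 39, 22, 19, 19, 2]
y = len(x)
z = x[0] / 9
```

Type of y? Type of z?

len() returns int; int / int returns float

int, float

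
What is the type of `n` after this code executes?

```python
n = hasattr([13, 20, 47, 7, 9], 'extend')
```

hasattr() returns bool

bool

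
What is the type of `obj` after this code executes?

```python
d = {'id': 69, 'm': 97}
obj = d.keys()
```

.keys() returns a dict_keys view object

dict_keys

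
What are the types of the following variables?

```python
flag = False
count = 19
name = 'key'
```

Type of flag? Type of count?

flag is bool; count is int

bool, int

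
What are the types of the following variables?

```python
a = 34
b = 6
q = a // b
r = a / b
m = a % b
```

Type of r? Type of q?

int / int returns float; int // int returns int

float, int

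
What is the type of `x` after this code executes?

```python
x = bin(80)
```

bin() returns str representation

str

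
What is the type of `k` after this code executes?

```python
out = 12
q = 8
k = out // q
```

int // int returns int (12 // 8 = 1)

int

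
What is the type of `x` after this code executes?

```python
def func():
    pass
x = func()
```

A function with no return statement returns None

NoneType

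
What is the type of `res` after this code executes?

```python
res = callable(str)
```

callable() returns bool

bool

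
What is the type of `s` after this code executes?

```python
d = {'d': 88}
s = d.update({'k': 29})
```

dict.update() returns None

NoneType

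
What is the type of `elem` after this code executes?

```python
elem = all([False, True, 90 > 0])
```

all() returns bool

bool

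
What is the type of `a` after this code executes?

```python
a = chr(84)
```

chr() returns str (single character)

str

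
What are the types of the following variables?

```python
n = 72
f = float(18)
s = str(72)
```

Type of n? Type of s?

n is int; s is str

int, str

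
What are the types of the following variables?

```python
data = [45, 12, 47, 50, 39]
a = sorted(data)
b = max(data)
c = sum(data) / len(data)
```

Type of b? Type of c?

max of ints returns int; int / int returns float

int, float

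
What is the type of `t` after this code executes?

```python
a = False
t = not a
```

'not' always returns bool

bool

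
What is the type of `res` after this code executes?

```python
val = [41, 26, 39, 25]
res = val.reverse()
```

list.reverse() returns None

NoneType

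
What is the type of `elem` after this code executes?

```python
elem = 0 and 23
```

'and' returns the first falsy value (0, which is int)

int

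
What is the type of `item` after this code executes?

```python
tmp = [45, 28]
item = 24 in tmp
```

'in' operator returns bool

bool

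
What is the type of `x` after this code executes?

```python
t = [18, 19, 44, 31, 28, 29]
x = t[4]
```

Indexing a list of ints returns int (t[4] = 28)

int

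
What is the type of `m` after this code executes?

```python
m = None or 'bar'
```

'or' with None returns the other value ('bar', str)

str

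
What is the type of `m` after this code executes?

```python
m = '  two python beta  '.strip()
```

str.strip() returns str

str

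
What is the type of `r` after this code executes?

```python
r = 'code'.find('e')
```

str.find() returns int (index, or -1)

int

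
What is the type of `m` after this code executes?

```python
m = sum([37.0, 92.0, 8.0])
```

sum() of floats returns float

float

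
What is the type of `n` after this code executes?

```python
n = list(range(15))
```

list(range(...)) returns list

list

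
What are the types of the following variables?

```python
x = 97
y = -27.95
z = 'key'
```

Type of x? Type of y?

x is int; y is float

int, float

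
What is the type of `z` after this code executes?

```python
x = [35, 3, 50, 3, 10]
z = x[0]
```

Indexing a list of ints returns int (x[0] = 35)

int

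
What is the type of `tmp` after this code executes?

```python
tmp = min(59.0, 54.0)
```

min() of floats returns float

float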